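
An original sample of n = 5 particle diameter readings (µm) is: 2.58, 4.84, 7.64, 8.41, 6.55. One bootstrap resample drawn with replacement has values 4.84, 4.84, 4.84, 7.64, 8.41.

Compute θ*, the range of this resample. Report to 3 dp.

Range = 8.41 − 4.84 = 3.570

θ* = 3.570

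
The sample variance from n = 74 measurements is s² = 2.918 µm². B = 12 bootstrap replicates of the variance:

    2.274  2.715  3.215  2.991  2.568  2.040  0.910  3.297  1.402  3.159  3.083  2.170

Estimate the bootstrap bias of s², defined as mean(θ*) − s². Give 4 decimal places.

mean(θ*) = (2.274 + 2.715 + 3.215 + 2.991 + 2.568 + 2.040 + 0.910 + 3.297 + 1.402 + 3.159 + 3.083 + 2.170) / 12 = 2.48533
bias = 2.48533 − 2.918

bias = −0.4327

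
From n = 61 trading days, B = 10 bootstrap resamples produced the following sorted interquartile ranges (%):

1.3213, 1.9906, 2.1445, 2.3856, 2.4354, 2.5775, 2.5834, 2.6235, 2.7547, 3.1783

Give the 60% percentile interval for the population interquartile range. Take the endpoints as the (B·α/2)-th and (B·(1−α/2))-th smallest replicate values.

α = 0.40; lower rank = 10 × 0.200 = 2; upper rank = 10 × 0.800 = 8.
The 2nd smallest replicate is 1.9906; the 8th is 2.6235.

(1.9906, 2.6235)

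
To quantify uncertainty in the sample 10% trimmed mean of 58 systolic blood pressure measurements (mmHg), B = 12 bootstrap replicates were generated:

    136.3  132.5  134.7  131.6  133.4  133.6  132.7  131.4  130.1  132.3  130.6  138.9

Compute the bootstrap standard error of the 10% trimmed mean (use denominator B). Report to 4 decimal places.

SE* = 2.3851

Bootstrap SE is the standard deviation of the 12 replicate 10% trimmed means.
Mean of replicates: (136.3 + 132.5 + 134.7 + 131.6 + 133.4 + 133.6 + 132.7 + 131.4 + 130.1 + 132.3 + 130.6 + 138.9) / 12 = 1598.10000 / 12 = 133.17500
Sum of squared deviations: (+3.12500)² + (−0.67500)² + (+1.52500)² + (−1.57500)² + (+0.22500)² + (+0.42500)² + (−0.47500)² + (−1.77500)² + (−3.07500)² + (−0.87500)² + (−2.57500)² + (+5.72500)² = 68.26250
Variance = 68.26250 / 12 = 5.68854
SE* = √5.68854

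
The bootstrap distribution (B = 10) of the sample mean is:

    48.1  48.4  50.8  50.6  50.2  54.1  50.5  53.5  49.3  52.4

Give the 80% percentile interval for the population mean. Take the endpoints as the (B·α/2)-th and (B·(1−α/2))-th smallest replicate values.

(48.1, 53.5)

Sorted replicates: 48.1, 48.4, 49.3, 50.2, 50.5, 50.6, 50.8, 52.4, 53.5, 54.1
α = 0.20; lower rank = 10 × 0.100 = 1; upper rank = 10 × 0.900 = 9.
The 1st smallest replicate is 48.1; the 9th is 53.5.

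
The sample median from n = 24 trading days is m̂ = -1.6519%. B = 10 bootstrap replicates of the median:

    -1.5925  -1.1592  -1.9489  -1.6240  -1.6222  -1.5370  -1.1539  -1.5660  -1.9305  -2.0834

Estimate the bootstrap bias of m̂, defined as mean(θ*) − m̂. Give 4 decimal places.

mean(θ*) = ((-1.5925) + (-1.1592) + (-1.9489) + (-1.6240) + (-1.6222) + (-1.5370) + (-1.1539) + (-1.5660) + (-1.9305) + (-2.0834)) / 10 = -1.62176
bias = -1.62176 − -1.6519

bias = +0.0301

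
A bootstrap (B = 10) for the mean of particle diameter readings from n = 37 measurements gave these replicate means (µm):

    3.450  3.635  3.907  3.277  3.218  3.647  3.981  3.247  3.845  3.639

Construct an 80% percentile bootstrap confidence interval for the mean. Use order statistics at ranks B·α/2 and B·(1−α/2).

Sorted replicates: 3.218, 3.247, 3.277, 3.450, 3.635, 3.639, 3.647, 3.845, 3.907, 3.981
α = 0.20; lower rank = 10 × 0.100 = 1; upper rank = 10 × 0.900 = 9.
The 1st smallest replicate is 3.218; the 9th is 3.907.

(3.218, 3.907)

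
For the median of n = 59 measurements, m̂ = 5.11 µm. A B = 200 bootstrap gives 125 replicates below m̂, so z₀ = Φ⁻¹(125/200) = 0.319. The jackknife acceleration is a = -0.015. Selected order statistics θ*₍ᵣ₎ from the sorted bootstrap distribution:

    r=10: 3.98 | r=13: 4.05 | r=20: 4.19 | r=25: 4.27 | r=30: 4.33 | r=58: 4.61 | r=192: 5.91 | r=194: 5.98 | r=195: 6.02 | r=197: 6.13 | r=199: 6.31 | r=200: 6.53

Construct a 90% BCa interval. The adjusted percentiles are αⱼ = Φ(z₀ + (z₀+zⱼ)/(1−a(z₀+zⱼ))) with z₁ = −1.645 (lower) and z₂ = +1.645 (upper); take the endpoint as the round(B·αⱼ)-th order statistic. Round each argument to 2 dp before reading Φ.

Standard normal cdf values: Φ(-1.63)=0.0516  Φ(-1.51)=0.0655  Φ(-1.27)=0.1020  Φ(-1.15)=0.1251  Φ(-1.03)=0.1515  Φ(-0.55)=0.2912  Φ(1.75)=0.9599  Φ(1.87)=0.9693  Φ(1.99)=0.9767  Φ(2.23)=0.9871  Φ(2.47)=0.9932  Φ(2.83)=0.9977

(4.33, 6.13)

Lower: z₀ + z₁ = 0.319 + (-1.645) = -1.326; 1 − a(z₀+z₁) = 1 − (-0.015)(-1.326) = 0.9801; argument = 0.319 + (-1.326)/0.9801 = -1.0339 → -1.03.
α₁ = Φ(-1.03) = 0.1515; rank = round(200 × 0.1515) = 30; θ*₍30₎ = 4.33.
Upper: z₀ + z₂ = 1.964; 1 − a(z₀+z₂) = 1.0295; argument = 2.2268 → 2.23; α₂ = 0.9871; rank = 197; θ*₍197₎ = 6.13.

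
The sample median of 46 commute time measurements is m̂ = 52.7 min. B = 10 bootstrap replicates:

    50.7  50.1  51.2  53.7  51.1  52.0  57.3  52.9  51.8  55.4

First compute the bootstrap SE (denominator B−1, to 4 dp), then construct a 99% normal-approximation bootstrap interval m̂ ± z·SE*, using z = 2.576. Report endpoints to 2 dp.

Mean of replicates = 52.6200; sum of squared deviations = 46.2960; SE* = √(46.2960/9) = 2.2680
Margin = 2.576 × 2.2680 = 5.842
Interval: 52.7 ± 5.842

(46.86, 58.54)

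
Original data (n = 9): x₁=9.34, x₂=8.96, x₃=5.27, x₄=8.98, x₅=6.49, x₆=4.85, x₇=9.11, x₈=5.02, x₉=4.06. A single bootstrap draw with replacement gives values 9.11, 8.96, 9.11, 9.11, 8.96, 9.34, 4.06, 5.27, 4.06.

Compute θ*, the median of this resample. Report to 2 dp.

Sorted: 4.06, 4.06, 5.27, 8.96, 8.96, 9.11, 9.11, 9.11, 9.34
Median = middle value = 8.96

θ* = 8.96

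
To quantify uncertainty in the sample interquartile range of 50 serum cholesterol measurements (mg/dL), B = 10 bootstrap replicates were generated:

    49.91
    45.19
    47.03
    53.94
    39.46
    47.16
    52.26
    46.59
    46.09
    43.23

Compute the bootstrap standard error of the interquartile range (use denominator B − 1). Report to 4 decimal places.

SE* = 4.2109

Bootstrap SE is the standard deviation of the 10 replicate interquartile ranges.
Mean of replicates: (49.91 + 45.19 + 47.03 + 53.94 + 39.46 + 47.16 + 52.26 + 46.59 + 46.09 + 43.23) / 10 = 470.86000 / 10 = 47.08600
Sum of squared deviations: (+2.82400)² + (−1.89600)² + (−0.05600)² + (+6.85400)² + (−7.62600)² + (+0.07400)² + (+5.17400)² + (−0.49600)² + (−0.99600)² + (−3.85600)² = 159.58864
Variance = 159.58864 / 9 = 17.73207
SE* = √17.73207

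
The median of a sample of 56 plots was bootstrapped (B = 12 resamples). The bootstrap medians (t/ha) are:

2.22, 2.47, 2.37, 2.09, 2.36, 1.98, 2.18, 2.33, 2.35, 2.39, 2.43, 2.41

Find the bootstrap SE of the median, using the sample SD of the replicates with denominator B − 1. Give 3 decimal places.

SE* = 0.149

Bootstrap SE is the standard deviation of the 12 replicate medians.
Mean of replicates: (2.22 + 2.47 + 2.37 + 2.09 + 2.36 + 1.98 + 2.18 + 2.33 + 2.35 + 2.39 + 2.43 + 2.41) / 12 = 27.5800 / 12 = 2.2983
Sum of squared deviations: (−0.0783)² + (+0.1717)² + (+0.0717)² + (−0.2083)² + (+0.0617)² + (−0.3183)² + (−0.1183)² + (+0.0317)² + (+0.0517)² + (+0.0917)² + (+0.1317)² + (+0.1117)² = 0.2452
Variance = 0.2452 / 11 = 0.0223
SE* = √0.0223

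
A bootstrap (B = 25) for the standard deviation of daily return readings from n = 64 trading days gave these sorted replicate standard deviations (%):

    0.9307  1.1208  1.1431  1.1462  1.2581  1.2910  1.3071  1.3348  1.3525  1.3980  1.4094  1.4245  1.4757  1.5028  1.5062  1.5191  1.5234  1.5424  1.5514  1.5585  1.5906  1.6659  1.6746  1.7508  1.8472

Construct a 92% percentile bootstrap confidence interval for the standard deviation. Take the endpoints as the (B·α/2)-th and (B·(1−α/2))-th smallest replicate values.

(0.9307, 1.7508)

α = 0.08; lower rank = 25 × 0.040 = 1; upper rank = 25 × 0.960 = 24.
The 1st smallest replicate is 0.9307; the 24th is 1.7508.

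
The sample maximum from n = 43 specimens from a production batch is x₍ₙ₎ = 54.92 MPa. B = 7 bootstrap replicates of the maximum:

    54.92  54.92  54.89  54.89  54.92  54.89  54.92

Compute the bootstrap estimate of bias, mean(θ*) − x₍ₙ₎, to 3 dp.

mean(θ*) = (54.92 + 54.92 + 54.89 + 54.89 + 54.92 + 54.89 + 54.92) / 7 = 54.9071
bias = 54.9071 − 54.92

bias = −0.013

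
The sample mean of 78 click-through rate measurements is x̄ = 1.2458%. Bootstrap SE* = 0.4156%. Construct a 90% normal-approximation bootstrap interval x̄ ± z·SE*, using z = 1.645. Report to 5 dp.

Margin = 1.645 × 0.4156 = 0.683662
Interval: 1.2458 ± 0.683662

(0.56214, 1.92946)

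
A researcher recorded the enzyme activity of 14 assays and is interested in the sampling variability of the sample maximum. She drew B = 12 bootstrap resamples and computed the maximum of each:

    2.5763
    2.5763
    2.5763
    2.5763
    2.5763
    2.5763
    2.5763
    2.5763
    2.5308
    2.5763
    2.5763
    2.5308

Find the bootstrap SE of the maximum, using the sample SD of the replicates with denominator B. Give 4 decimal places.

SE* = 0.0170

Bootstrap SE is the standard deviation of the 12 replicate maximums.
Mean of replicates: (2.5763 + 2.5763 + 2.5763 + 2.5763 + 2.5763 + 2.5763 + 2.5763 + 2.5763 + 2.5308 + 2.5763 + 2.5763 + 2.5308) / 12 = 30.82460 / 12 = 2.56872
Sum of squared deviations: (+0.00758)² + (+0.00758)² + (+0.00758)² + (+0.00758)² + (+0.00758)² + (+0.00758)² + (+0.00758)² + (+0.00758)² + (−0.03792)² + (+0.00758)² + (+0.00758)² + (−0.03792)² = 0.00345
Variance = 0.00345 / 12 = 0.00029
SE* = √0.00029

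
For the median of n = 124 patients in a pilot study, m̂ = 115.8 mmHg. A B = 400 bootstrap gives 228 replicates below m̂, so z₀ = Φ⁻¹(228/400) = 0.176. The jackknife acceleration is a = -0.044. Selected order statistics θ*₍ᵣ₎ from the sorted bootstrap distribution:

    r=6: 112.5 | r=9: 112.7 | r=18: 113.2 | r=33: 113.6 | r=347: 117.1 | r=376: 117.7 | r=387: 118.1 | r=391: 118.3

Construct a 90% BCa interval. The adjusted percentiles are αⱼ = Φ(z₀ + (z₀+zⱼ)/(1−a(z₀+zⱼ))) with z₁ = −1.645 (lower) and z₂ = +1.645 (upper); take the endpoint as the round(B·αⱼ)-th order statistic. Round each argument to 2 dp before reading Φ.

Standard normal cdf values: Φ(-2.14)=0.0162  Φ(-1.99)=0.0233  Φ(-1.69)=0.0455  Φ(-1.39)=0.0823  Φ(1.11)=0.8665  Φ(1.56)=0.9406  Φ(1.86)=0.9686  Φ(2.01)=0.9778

(113.6, 118.1)

Lower: z₀ + z₁ = 0.176 + (-1.645) = -1.469; 1 − a(z₀+z₁) = 1 − (-0.044)(-1.469) = 0.9354; argument = 0.176 + (-1.469)/0.9354 = -1.3945 → -1.39.
α₁ = Φ(-1.39) = 0.0823; rank = round(400 × 0.0823) = 33; θ*₍33₎ = 113.6.
Upper: z₀ + z₂ = 1.821; 1 − a(z₀+z₂) = 1.0801; argument = 1.8619 → 1.86; α₂ = 0.9686; rank = 387; θ*₍387₎ = 118.1.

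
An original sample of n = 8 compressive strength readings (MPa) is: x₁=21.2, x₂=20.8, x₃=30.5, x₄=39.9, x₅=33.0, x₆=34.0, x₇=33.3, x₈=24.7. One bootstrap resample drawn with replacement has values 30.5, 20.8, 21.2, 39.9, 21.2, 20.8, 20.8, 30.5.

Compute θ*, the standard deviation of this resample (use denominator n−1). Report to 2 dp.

θ* = 7.17

Mean = 25.7125; sum of squared deviations = 360.2487
s² = 360.2487 / 7 = 51.4641
s = √51.4641 = 7.17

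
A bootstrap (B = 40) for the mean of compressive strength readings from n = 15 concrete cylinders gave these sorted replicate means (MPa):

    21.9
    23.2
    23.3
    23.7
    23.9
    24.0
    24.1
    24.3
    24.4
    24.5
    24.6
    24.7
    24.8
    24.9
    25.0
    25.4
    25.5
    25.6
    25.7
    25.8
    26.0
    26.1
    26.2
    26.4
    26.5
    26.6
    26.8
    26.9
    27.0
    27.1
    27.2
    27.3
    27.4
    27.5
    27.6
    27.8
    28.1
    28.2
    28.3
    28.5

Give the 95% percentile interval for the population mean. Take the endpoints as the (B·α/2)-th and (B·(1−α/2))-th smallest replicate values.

α = 0.05; lower rank = 40 × 0.025 = 1; upper rank = 40 × 0.975 = 39.
The 1st smallest replicate is 21.9; the 39th is 28.3.

(21.9, 28.3)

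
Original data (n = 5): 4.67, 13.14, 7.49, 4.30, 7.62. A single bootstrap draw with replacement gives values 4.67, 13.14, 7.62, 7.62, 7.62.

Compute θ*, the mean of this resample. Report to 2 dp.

θ* = 8.13

Mean = (4.67 + 13.14 + 7.62 + 7.62 + 7.62) / 5 = 40.670 / 5 = 8.13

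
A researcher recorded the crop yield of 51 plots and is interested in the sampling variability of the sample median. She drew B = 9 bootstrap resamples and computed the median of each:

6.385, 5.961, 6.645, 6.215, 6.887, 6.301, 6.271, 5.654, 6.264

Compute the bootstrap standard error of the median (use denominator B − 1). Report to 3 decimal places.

SE* = 0.355

Bootstrap SE is the standard deviation of the 9 replicate medians.
Mean of replicates: (6.385 + 5.961 + 6.645 + 6.215 + 6.887 + 6.301 + 6.271 + 5.654 + 6.264) / 9 = 56.58300 / 9 = 6.28700
Sum of squared deviations: (+0.09800)² + (−0.32600)² + (+0.35800)² + (−0.07200)² + (+0.60000)² + (+0.01400)² + (−0.01600)² + (−0.63300)² + (−0.02300)² = 1.01090
Variance = 1.01090 / 8 = 0.12636
SE* = √0.12636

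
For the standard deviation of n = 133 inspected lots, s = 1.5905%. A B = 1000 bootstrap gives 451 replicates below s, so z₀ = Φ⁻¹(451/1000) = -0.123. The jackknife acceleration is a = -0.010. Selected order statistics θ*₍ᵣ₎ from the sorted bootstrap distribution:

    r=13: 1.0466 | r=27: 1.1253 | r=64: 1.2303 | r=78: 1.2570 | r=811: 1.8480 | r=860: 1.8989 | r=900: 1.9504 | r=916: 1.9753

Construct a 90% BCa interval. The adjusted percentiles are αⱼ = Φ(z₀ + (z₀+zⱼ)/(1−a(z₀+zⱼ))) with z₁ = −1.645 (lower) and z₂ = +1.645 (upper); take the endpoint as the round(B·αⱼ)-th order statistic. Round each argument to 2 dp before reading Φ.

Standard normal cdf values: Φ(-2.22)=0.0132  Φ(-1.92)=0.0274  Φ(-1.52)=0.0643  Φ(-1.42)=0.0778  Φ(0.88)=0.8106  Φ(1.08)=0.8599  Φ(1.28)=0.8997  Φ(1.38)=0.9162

(1.1253, 1.9753)

Lower: z₀ + z₁ = -0.123 + (-1.645) = -1.768; 1 − a(z₀+z₁) = 1 − (-0.010)(-1.768) = 0.9823; argument = -0.123 + (-1.768)/0.9823 = -1.9228 → -1.92.
α₁ = Φ(-1.92) = 0.0274; rank = round(1000 × 0.0274) = 27; θ*₍27₎ = 1.1253.
Upper: z₀ + z₂ = 1.522; 1 − a(z₀+z₂) = 1.0152; argument = 1.3762 → 1.38; α₂ = 0.9162; rank = 916; θ*₍916₎ = 1.9753.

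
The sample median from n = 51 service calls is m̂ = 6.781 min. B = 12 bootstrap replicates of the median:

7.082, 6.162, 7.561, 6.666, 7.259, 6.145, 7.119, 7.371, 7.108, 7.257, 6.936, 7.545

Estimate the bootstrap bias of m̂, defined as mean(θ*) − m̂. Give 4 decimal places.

bias = +0.2366

mean(θ*) = (7.082 + 6.162 + 7.561 + 6.666 + 7.259 + 6.145 + 7.119 + 7.371 + 7.108 + 7.257 + 6.936 + 7.545) / 12 = 7.01758
bias = 7.01758 − 6.781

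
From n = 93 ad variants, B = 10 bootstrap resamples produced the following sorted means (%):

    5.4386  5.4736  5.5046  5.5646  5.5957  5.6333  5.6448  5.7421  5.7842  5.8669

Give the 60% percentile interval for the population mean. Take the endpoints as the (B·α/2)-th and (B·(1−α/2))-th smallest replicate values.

(5.4736, 5.7421)

α = 0.40; lower rank = 10 × 0.200 = 2; upper rank = 10 × 0.800 = 8.
The 2nd smallest replicate is 5.4736; the 8th is 5.7421.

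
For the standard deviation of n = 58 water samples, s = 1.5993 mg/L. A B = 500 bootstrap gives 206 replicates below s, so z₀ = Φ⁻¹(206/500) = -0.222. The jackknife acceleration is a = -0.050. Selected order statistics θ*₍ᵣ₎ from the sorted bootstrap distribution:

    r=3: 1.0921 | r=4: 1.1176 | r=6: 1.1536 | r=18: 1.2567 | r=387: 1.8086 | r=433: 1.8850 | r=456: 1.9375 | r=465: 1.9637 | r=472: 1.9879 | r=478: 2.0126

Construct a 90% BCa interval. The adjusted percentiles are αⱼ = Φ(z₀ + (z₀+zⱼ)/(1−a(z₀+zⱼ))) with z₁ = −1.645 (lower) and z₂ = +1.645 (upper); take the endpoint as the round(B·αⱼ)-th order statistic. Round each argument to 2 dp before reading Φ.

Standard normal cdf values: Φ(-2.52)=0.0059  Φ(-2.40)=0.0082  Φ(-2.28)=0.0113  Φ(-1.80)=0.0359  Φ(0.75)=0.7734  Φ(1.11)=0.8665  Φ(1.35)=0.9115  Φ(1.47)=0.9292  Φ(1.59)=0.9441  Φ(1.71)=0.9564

(1.1536, 1.8850)

Lower: z₀ + z₁ = -0.222 + (-1.645) = -1.867; 1 − a(z₀+z₁) = 1 − (-0.050)(-1.867) = 0.9066; argument = -0.222 + (-1.867)/0.9066 = -2.2812 → -2.28.
α₁ = Φ(-2.28) = 0.0113; rank = round(500 × 0.0113) = 6; θ*₍6₎ = 1.1536.
Upper: z₀ + z₂ = 1.423; 1 − a(z₀+z₂) = 1.0712; argument = 1.1065 → 1.11; α₂ = 0.8665; rank = 433; θ*₍433₎ = 1.8850.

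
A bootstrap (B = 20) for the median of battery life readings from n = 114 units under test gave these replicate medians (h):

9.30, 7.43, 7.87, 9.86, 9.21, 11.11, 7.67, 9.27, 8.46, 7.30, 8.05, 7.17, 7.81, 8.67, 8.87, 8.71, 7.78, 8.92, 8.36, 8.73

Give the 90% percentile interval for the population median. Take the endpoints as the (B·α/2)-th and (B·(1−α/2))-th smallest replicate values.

Sorted replicates: 7.17, 7.30, 7.43, 7.67, 7.78, 7.81, 7.87, 8.05, 8.36, 8.46, 8.67, 8.71, 8.73, 8.87, 8.92, 9.21, 9.27, 9.30, 9.86, 11.11
α = 0.10; lower rank = 20 × 0.050 = 1; upper rank = 20 × 0.950 = 19.
The 1st smallest replicate is 7.17; the 19th is 9.86.

(7.17, 9.86)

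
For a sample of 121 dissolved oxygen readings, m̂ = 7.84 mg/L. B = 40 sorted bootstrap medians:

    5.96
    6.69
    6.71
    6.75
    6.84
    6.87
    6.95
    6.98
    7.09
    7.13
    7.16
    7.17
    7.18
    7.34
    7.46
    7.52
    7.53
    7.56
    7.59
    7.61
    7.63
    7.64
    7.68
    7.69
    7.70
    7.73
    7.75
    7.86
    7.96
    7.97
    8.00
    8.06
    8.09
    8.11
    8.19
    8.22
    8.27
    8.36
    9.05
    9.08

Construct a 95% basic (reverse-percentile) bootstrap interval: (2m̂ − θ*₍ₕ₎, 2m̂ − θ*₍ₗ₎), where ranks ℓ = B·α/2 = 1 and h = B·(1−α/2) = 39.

(6.63, 9.72)

Percentile endpoints at ranks 1 and 39: θ*₍1₎ = 5.96, θ*₍39₎ = 9.05.
Basic interval reflects these around m̂:
  lower = 2 × 7.84 − 9.05 = 6.63
  upper = 2 × 7.84 − 5.96 = 9.72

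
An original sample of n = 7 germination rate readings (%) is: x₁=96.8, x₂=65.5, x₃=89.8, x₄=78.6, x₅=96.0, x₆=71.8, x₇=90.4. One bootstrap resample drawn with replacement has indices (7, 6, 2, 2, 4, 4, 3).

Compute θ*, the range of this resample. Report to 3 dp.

Resample values: 90.4, 71.8, 65.5, 65.5, 78.6, 78.6, 89.8.
Range = 90.4 − 65.5 = 24.900

θ* = 24.900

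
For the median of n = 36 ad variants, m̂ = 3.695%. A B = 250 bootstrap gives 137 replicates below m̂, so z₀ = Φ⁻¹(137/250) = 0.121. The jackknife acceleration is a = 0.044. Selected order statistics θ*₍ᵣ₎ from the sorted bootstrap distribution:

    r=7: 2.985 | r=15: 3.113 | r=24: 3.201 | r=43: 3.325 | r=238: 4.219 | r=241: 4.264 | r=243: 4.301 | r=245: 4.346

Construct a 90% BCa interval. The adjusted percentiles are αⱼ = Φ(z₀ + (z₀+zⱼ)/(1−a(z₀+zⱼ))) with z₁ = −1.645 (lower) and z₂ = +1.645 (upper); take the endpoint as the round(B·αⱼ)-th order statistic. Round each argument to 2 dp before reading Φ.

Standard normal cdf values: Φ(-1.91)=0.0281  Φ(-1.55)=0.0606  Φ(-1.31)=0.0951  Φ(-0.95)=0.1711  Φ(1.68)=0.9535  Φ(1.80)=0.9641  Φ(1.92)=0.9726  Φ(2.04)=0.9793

Lower: z₀ + z₁ = 0.121 + (-1.645) = -1.524; 1 − a(z₀+z₁) = 1 − (0.044)(-1.524) = 1.0671; argument = 0.121 + (-1.524)/1.0671 = -1.3072 → -1.31.
α₁ = Φ(-1.31) = 0.0951; rank = round(250 × 0.0951) = 24; θ*₍24₎ = 3.201.
Upper: z₀ + z₂ = 1.766; 1 − a(z₀+z₂) = 0.9223; argument = 2.0358 → 2.04; α₂ = 0.9793; rank = 245; θ*₍245₎ = 4.346.

(3.201, 4.346)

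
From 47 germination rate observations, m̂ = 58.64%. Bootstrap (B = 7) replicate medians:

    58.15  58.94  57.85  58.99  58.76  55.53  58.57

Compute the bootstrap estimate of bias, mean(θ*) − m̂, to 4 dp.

mean(θ*) = (58.15 + 58.94 + 57.85 + 58.99 + 58.76 + 55.53 + 58.57) / 7 = 58.11286
bias = 58.11286 − 58.64

bias = −0.5271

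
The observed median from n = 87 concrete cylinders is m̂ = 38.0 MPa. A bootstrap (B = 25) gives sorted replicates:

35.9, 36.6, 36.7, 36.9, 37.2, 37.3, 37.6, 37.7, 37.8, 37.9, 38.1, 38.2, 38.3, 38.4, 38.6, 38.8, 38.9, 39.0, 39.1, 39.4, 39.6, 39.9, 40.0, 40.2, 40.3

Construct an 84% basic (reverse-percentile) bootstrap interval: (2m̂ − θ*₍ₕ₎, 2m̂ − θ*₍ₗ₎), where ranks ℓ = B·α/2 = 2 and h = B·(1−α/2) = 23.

Percentile endpoints at ranks 2 and 23: θ*₍2₎ = 36.6, θ*₍23₎ = 40.0.
Basic interval reflects these around m̂:
  lower = 2 × 38.0 − 40.0 = 36.0
  upper = 2 × 38.0 − 36.6 = 39.4

(36.0, 39.4)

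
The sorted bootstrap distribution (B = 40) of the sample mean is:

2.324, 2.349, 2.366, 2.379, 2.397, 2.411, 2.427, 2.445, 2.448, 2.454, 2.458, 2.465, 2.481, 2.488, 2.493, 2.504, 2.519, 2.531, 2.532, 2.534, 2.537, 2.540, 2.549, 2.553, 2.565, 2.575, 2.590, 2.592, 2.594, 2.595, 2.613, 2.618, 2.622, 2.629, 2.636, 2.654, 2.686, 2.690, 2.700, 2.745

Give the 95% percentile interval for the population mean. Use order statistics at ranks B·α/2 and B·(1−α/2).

(2.324, 2.700)

α = 0.05; lower rank = 40 × 0.025 = 1; upper rank = 40 × 0.975 = 39.
The 1st smallest replicate is 2.324; the 39th is 2.700.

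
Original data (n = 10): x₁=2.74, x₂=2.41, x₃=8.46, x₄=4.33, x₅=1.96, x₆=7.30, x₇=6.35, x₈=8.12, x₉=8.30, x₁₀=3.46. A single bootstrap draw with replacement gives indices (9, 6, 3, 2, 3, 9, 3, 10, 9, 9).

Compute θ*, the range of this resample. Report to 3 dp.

θ* = 6.050

Resample values: 8.30, 7.30, 8.46, 2.41, 8.46, 8.30, 8.46, 3.46, 8.30, 8.30.
Range = 8.46 − 2.41 = 6.050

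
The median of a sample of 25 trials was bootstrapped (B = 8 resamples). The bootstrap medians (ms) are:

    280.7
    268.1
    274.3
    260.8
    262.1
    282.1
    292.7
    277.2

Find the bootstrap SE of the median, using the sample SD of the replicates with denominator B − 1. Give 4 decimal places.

SE* = 10.8013

Bootstrap SE is the standard deviation of the 8 replicate medians.
Mean of replicates: (280.7 + 268.1 + 274.3 + 260.8 + 262.1 + 282.1 + 292.7 + 277.2) / 8 = 2198.00000 / 8 = 274.75000
Sum of squared deviations: (+5.95000)² + (−6.65000)² + (−0.45000)² + (−13.95000)² + (−12.65000)² + (+7.35000)² + (+17.95000)² + (+2.45000)² = 816.68000
Variance = 816.68000 / 7 = 116.66857
SE* = √116.66857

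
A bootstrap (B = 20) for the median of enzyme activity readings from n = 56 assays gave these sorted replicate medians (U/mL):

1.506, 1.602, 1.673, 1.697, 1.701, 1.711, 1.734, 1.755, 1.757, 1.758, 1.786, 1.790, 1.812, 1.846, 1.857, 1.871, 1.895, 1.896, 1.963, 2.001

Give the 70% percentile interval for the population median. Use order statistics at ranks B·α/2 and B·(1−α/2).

α = 0.30; lower rank = 20 × 0.150 = 3; upper rank = 20 × 0.850 = 17.
The 3rd smallest replicate is 1.673; the 17th is 1.895.

(1.673, 1.895)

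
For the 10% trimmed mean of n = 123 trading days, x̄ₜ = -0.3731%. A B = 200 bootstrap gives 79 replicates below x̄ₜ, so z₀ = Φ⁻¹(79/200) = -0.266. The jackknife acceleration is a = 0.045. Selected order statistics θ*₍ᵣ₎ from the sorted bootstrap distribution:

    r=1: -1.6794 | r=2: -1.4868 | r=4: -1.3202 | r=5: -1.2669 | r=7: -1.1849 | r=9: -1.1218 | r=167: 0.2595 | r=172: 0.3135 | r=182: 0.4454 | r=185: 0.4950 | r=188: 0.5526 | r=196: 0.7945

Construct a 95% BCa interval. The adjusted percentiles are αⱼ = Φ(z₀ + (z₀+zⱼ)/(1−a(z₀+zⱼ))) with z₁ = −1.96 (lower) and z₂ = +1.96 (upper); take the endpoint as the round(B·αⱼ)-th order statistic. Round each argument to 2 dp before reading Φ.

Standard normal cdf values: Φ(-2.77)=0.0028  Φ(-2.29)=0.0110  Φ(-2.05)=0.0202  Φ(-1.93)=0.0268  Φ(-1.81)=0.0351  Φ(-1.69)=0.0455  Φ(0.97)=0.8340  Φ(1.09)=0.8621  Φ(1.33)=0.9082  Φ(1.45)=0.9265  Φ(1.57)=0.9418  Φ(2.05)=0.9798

(-1.4868, 0.5526)

Lower: z₀ + z₁ = -0.266 + (-1.960) = -2.226; 1 − a(z₀+z₁) = 1 − (0.045)(-2.226) = 1.1002; argument = -0.266 + (-2.226)/1.1002 = -2.2893 → -2.29.
α₁ = Φ(-2.29) = 0.0110; rank = round(200 × 0.0110) = 2; θ*₍2₎ = -1.4868.
Upper: z₀ + z₂ = 1.694; 1 − a(z₀+z₂) = 0.9238; argument = 1.5678 → 1.57; α₂ = 0.9418; rank = 188; θ*₍188₎ = 0.5526.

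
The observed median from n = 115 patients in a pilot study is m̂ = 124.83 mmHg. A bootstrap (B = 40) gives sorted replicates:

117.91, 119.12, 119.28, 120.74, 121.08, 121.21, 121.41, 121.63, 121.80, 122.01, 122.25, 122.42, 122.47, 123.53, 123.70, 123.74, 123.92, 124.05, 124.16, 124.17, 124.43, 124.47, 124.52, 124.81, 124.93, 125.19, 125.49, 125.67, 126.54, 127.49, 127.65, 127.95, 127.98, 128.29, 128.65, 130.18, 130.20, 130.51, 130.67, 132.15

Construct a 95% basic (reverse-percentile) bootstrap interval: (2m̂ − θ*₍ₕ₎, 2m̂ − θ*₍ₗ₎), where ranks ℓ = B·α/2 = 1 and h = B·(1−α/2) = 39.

(118.99, 131.75)

Percentile endpoints at ranks 1 and 39: θ*₍1₎ = 117.91, θ*₍39₎ = 130.67.
Basic interval reflects these around m̂:
  lower = 2 × 124.83 − 130.67 = 118.99
  upper = 2 × 124.83 − 117.91 = 131.75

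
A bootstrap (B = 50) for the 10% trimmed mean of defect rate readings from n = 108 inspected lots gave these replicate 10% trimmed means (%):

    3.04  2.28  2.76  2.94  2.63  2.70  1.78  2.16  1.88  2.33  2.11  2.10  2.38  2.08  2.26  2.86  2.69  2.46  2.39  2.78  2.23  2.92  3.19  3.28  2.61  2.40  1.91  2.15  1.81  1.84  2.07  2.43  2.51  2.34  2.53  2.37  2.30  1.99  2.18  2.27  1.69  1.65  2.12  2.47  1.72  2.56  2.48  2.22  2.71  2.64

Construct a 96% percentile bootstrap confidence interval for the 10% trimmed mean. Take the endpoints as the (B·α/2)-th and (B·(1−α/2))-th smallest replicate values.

(1.65, 3.19)

Sorted replicates: 1.65, 1.69, 1.72, 1.78, 1.81, 1.84, 1.88, 1.91, 1.99, 2.07, 2.08, 2.10, 2.11, 2.12, 2.15, 2.16, 2.18, 2.22, 2.23, 2.26, 2.27, 2.28, 2.30, 2.33, 2.34, 2.37, 2.38, 2.39, 2.40, 2.43, 2.46, 2.47, 2.48, 2.51, 2.53, 2.56, 2.61, 2.63, 2.64, 2.69, 2.70, 2.71, 2.76, 2.78, 2.86, 2.92, 2.94, 3.04, 3.19, 3.28
α = 0.04; lower rank = 50 × 0.020 = 1; upper rank = 50 × 0.980 = 49.
The 1st smallest replicate is 1.65; the 49th is 3.19.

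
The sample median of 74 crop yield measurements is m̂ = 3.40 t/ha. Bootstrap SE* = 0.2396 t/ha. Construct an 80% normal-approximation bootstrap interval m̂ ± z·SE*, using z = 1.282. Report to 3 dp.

Margin = 1.282 × 0.2396 = 0.3072
Interval: 3.40 ± 0.3072

(3.093, 3.707)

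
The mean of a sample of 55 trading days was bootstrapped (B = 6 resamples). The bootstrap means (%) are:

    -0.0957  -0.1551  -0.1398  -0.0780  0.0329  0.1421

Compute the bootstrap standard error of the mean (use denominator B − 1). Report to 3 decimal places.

SE* = 0.115

Bootstrap SE is the standard deviation of the 6 replicate means.
Mean of replicates: ((-0.0957) + (-0.1551) + (-0.1398) + (-0.0780) + 0.0329 + 0.1421) / 6 = -0.29360 / 6 = -0.04893
Sum of squared deviations: (−0.04677)² + (−0.10617)² + (−0.09087)² + (−0.02907)² + (+0.08183)² + (+0.19103)² = 0.06575
Variance = 0.06575 / 5 = 0.01315
SE* = √0.01315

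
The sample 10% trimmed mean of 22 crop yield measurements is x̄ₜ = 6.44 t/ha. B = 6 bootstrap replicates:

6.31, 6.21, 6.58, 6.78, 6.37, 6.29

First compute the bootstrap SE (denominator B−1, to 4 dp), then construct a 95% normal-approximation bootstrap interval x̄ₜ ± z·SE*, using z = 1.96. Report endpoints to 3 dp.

(6.019, 6.861)

Mean of replicates = 6.4233; sum of squared deviations = 0.2307; SE* = √(0.2307/5) = 0.2148
Margin = 1.96 × 0.2148 = 0.4210
Interval: 6.44 ± 0.4210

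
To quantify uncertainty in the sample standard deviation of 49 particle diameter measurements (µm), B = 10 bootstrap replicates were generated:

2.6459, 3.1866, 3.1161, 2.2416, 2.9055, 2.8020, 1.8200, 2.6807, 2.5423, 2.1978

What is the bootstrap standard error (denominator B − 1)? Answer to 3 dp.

SE* = 0.429

Bootstrap SE is the standard deviation of the 10 replicate standard deviations.
Mean of replicates: (2.6459 + 3.1866 + 3.1161 + 2.2416 + 2.9055 + 2.8020 + 1.8200 + 2.6807 + 2.5423 + 2.1978) / 10 = 26.13850 / 10 = 2.61385
Sum of squared deviations: (+0.03205)² + (+0.57275)² + (+0.50225)² + (−0.37225)² + (+0.29165)² + (+0.18815)² + (−0.79385)² + (+0.06685)² + (−0.07155)² + (−0.41605)² = 1.65324
Variance = 1.65324 / 9 = 0.18369
SE* = √0.18369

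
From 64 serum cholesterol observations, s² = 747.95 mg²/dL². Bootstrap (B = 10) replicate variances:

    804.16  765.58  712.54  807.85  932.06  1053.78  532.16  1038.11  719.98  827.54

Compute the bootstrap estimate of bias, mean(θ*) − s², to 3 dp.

bias = +71.426

mean(θ*) = (804.16 + 765.58 + 712.54 + 807.85 + 932.06 + 1053.78 + 532.16 + 1038.11 + 719.98 + 827.54) / 10 = 819.3760
bias = 819.3760 − 747.95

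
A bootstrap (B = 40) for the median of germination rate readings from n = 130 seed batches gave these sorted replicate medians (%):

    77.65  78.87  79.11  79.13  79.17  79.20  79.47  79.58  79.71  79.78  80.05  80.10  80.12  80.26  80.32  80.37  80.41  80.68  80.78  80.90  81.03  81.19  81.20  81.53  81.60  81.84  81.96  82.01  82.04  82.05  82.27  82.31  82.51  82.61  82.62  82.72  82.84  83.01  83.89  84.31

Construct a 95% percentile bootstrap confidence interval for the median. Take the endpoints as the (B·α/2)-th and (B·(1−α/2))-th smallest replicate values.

(77.65, 83.89)

α = 0.05; lower rank = 40 × 0.025 = 1; upper rank = 40 × 0.975 = 39.
The 1st smallest replicate is 77.65; the 39th is 83.89.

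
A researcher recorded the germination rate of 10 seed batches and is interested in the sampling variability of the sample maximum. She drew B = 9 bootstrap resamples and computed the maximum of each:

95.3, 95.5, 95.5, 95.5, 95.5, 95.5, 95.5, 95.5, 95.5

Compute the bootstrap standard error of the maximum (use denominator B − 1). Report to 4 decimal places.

SE* = 0.0667

Bootstrap SE is the standard deviation of the 9 replicate maximums.
Mean of replicates: (95.3 + 95.5 + 95.5 + 95.5 + 95.5 + 95.5 + 95.5 + 95.5 + 95.5) / 9 = 859.300000 / 9 = 95.477778
Sum of squared deviations: (−0.177778)² + (+0.022222)² + (+0.022222)² + (+0.022222)² + (+0.022222)² + (+0.022222)² + (+0.022222)² + (+0.022222)² + (+0.022222)² = 0.035556
Variance = 0.035556 / 8 = 0.004444
SE* = √0.004444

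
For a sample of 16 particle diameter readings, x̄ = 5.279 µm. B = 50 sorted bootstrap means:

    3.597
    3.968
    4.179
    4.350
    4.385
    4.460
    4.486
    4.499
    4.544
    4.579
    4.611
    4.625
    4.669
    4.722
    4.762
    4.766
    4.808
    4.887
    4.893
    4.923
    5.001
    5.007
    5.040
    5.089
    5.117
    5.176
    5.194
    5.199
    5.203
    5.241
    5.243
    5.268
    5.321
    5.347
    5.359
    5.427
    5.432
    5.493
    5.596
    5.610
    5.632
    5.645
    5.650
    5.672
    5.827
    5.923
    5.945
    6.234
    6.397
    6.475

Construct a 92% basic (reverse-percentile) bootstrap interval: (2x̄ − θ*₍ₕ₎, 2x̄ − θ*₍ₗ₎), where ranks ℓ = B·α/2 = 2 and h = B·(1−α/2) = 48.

Percentile endpoints at ranks 2 and 48: θ*₍2₎ = 3.968, θ*₍48₎ = 6.234.
Basic interval reflects these around x̄:
  lower = 2 × 5.279 − 6.234 = 4.324
  upper = 2 × 5.279 − 3.968 = 6.590

(4.324, 6.590)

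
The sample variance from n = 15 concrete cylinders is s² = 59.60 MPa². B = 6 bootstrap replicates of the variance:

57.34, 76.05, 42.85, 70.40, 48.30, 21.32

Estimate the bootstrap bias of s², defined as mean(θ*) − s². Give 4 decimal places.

bias = −6.8900

mean(θ*) = (57.34 + 76.05 + 42.85 + 70.40 + 48.30 + 21.32) / 6 = 52.71000
bias = 52.71000 − 59.60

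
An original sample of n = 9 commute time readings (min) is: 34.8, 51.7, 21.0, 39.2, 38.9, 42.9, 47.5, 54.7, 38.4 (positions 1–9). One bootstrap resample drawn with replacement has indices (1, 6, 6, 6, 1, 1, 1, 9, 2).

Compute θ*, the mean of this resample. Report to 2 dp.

Resample values: 34.8, 42.9, 42.9, 42.9, 34.8, 34.8, 34.8, 38.4, 51.7.
Mean = (34.8 + 42.9 + 42.9 + 42.9 + 34.8 + 34.8 + 34.8 + 38.4 + 51.7) / 9 = 358.00 / 9 = 39.78

θ* = 39.78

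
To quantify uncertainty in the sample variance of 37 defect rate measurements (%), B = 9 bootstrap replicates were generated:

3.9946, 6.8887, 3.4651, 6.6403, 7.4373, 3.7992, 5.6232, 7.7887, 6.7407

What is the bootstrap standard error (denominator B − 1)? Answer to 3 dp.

SE* = 1.664

Bootstrap SE is the standard deviation of the 9 replicate variances.
Mean of replicates: (3.9946 + 6.8887 + 3.4651 + 6.6403 + 7.4373 + 3.7992 + 5.6232 + 7.7887 + 6.7407) / 9 = 52.37780 / 9 = 5.81976
Sum of squared deviations: (−1.82516)² + (+1.06894)² + (−2.35466)² + (+0.82054)² + (+1.61754)² + (−2.02056)² + (−0.19656)² + (+1.96894)² + (+0.92094)² = 22.15414
Variance = 22.15414 / 8 = 2.76927
SE* = √2.76927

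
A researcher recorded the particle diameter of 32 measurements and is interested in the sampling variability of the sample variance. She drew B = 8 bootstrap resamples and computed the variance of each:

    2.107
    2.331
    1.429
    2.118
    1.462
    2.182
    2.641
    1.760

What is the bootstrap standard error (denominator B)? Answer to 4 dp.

SE* = 0.3956

Bootstrap SE is the standard deviation of the 8 replicate variances.
Mean of replicates: (2.107 + 2.331 + 1.429 + 2.118 + 1.462 + 2.182 + 2.641 + 1.760) / 8 = 16.03000 / 8 = 2.00375
Sum of squared deviations: (+0.10325)² + (+0.32725)² + (−0.57475)² + (+0.11425)² + (−0.54175)² + (+0.17825)² + (+0.63725)² + (−0.24375)² = 1.25191
Variance = 1.25191 / 8 = 0.15649
SE* = √0.15649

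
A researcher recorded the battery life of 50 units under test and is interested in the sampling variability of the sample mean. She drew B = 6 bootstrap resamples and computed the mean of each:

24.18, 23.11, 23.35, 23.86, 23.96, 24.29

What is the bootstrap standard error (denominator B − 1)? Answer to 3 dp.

SE* = 0.467

Bootstrap SE is the standard deviation of the 6 replicate means.
Mean of replicates: (24.18 + 23.11 + 23.35 + 23.86 + 23.96 + 24.29) / 6 = 142.7500 / 6 = 23.7917
Sum of squared deviations: (+0.3883)² + (−0.6817)² + (−0.4417)² + (+0.0683)² + (+0.1683)² + (+0.4983)² = 1.0919
Variance = 1.0919 / 5 = 0.2184
SE* = √0.2184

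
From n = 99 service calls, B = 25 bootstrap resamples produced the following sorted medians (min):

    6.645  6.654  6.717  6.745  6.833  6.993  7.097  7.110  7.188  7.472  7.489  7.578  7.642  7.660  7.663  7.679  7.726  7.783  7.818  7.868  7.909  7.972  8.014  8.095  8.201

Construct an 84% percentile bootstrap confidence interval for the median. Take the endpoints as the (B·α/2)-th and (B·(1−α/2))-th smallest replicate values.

(6.654, 8.014)

α = 0.16; lower rank = 25 × 0.080 = 2; upper rank = 25 × 0.920 = 23.
The 2nd smallest replicate is 6.654; the 23rd is 8.014.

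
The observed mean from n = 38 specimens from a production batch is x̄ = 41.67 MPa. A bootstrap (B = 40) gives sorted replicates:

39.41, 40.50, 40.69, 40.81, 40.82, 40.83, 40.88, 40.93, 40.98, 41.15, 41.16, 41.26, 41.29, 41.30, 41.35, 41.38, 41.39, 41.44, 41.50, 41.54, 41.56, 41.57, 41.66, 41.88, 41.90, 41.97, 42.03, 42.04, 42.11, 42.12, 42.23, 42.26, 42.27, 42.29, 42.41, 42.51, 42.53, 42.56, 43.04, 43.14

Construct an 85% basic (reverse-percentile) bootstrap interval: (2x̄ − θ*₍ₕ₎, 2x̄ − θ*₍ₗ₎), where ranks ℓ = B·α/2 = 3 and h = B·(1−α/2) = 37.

(40.81, 42.65)

Percentile endpoints at ranks 3 and 37: θ*₍3₎ = 40.69, θ*₍37₎ = 42.53.
Basic interval reflects these around x̄:
  lower = 2 × 41.67 − 42.53 = 40.81
  upper = 2 × 41.67 − 40.69 = 42.65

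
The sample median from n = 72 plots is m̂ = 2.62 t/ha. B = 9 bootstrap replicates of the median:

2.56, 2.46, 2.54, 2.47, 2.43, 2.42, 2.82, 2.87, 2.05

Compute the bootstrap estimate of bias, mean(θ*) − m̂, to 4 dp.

bias = −0.1067

mean(θ*) = (2.56 + 2.46 + 2.54 + 2.47 + 2.43 + 2.42 + 2.82 + 2.87 + 2.05) / 9 = 2.51333
bias = 2.51333 − 2.62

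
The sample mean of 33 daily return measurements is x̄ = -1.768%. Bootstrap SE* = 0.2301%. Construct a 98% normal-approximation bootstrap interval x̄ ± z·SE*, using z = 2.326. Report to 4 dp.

(-2.3032, -1.2328)

Margin = 2.326 × 0.2301 = 0.53521
Interval: -1.768 ± 0.53521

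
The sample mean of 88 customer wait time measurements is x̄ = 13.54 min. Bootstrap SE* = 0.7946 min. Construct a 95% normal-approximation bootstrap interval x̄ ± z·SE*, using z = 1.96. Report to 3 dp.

(11.983, 15.097)

Margin = 1.96 × 0.7946 = 1.5574
Interval: 13.54 ± 1.5574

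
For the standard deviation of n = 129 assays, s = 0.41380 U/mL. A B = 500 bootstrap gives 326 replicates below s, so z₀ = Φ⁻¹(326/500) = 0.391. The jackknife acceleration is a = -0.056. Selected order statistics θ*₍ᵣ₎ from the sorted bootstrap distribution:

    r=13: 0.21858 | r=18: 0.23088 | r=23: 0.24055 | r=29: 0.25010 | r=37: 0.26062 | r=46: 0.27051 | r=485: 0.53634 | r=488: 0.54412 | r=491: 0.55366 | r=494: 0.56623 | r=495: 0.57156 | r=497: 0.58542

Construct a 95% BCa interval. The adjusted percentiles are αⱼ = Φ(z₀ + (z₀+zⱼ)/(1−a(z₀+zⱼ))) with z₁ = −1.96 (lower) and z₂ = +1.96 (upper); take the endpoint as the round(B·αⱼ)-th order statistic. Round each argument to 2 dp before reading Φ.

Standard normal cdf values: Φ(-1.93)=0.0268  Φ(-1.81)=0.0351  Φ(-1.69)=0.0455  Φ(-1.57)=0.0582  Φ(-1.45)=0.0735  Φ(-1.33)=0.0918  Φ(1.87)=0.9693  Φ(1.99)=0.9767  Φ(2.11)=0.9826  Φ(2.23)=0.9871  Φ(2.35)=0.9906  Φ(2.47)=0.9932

Lower: z₀ + z₁ = 0.391 + (-1.960) = -1.569; 1 − a(z₀+z₁) = 1 − (-0.056)(-1.569) = 0.9121; argument = 0.391 + (-1.569)/0.9121 = -1.3291 → -1.33.
α₁ = Φ(-1.33) = 0.0918; rank = round(500 × 0.0918) = 46; θ*₍46₎ = 0.27051.
Upper: z₀ + z₂ = 2.351; 1 − a(z₀+z₂) = 1.1317; argument = 2.4685 → 2.47; α₂ = 0.9932; rank = 497; θ*₍497₎ = 0.58542.

(0.27051, 0.58542)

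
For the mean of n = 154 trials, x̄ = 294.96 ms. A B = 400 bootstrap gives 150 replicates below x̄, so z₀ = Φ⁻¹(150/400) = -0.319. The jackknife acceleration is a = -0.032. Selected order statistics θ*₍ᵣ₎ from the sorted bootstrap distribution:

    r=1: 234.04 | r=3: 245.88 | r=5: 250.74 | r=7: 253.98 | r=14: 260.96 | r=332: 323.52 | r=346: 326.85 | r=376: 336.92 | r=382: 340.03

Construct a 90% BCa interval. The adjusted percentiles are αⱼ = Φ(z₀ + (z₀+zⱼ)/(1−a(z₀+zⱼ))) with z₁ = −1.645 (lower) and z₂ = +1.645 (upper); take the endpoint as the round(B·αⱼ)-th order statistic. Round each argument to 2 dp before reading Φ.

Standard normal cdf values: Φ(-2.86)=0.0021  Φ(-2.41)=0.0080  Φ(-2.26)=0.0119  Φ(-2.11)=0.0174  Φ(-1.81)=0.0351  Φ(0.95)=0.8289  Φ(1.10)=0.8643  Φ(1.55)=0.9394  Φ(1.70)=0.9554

(245.88, 323.52)

Lower: z₀ + z₁ = -0.319 + (-1.645) = -1.964; 1 − a(z₀+z₁) = 1 − (-0.032)(-1.964) = 0.9372; argument = -0.319 + (-1.964)/0.9372 = -2.4147 → -2.41.
α₁ = Φ(-2.41) = 0.0080; rank = round(400 × 0.0080) = 3; θ*₍3₎ = 245.88.
Upper: z₀ + z₂ = 1.326; 1 − a(z₀+z₂) = 1.0424; argument = 0.9530 → 0.95; α₂ = 0.8289; rank = 332; θ*₍332₎ = 323.52.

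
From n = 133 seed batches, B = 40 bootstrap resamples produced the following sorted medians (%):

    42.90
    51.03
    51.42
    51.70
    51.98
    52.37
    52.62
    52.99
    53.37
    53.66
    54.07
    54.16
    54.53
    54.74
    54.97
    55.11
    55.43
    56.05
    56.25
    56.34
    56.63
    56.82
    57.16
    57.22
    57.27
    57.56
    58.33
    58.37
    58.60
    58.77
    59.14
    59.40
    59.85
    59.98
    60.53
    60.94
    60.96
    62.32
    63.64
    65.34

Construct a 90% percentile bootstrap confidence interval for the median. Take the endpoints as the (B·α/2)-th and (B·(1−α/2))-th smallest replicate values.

(51.03, 62.32)

α = 0.10; lower rank = 40 × 0.050 = 2; upper rank = 40 × 0.950 = 38.
The 2nd smallest replicate is 51.03; the 38th is 62.32.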